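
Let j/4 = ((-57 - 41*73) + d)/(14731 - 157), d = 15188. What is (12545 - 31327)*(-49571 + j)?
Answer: 323050043142/347 ≈ 9.3098e+8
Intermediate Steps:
j = 1156/347 (j = 4*(((-57 - 41*73) + 15188)/(14731 - 157)) = 4*(((-57 - 2993) + 15188)/14574) = 4*((-3050 + 15188)*(1/14574)) = 4*(12138*(1/14574)) = 4*(289/347) = 1156/347 ≈ 3.3314)
(12545 - 31327)*(-49571 + j) = (12545 - 31327)*(-49571 + 1156/347) = -18782*(-17199981/347) = 323050043142/347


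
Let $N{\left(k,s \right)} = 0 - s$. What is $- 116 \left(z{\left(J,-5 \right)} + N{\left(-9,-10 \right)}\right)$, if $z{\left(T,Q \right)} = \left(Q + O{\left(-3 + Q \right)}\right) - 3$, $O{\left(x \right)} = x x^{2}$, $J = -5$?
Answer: $59160$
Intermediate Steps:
$N{\left(k,s \right)} = - s$
$O{\left(x \right)} = x^{3}$
$z{\left(T,Q \right)} = -3 + Q + \left(-3 + Q\right)^{3}$ ($z{\left(T,Q \right)} = \left(Q + \left(-3 + Q\right)^{3}\right) - 3 = -3 + Q + \left(-3 + Q\right)^{3}$)
$- 116 \left(z{\left(J,-5 \right)} + N{\left(-9,-10 \right)}\right) = - 116 \left(\left(-3 - 5 + \left(-3 - 5\right)^{3}\right) - -10\right) = - 116 \left(\left(-3 - 5 + \left(-8\right)^{3}\right) + 10\right) = - 116 \left(\left(-3 - 5 - 512\right) + 10\right) = - 116 \left(-520 + 10\right) = \left(-116\right) \left(-510\right) = 59160$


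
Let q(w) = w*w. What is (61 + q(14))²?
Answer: 66049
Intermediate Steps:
q(w) = w²
(61 + q(14))² = (61 + 14²)² = (61 + 196)² = 257² = 66049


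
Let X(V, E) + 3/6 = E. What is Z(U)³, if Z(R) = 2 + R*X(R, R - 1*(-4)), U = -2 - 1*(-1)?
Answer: -⅛ ≈ -0.12500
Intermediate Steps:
X(V, E) = -½ + E
U = -1 (U = -2 + 1 = -1)
Z(R) = 2 + R*(7/2 + R) (Z(R) = 2 + R*(-½ + (R - 1*(-4))) = 2 + R*(-½ + (R + 4)) = 2 + R*(-½ + (4 + R)) = 2 + R*(7/2 + R))
Z(U)³ = (2 + (½)*(-1)*(7 + 2*(-1)))³ = (2 + (½)*(-1)*(7 - 2))³ = (2 + (½)*(-1)*5)³ = (2 - 5/2)³ = (-½)³ = -⅛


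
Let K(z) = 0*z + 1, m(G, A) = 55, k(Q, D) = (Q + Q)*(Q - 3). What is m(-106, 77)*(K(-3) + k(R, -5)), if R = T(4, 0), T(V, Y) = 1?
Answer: -165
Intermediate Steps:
R = 1
k(Q, D) = 2*Q*(-3 + Q) (k(Q, D) = (2*Q)*(-3 + Q) = 2*Q*(-3 + Q))
K(z) = 1 (K(z) = 0 + 1 = 1)
m(-106, 77)*(K(-3) + k(R, -5)) = 55*(1 + 2*1*(-3 + 1)) = 55*(1 + 2*1*(-2)) = 55*(1 - 4) = 55*(-3) = -165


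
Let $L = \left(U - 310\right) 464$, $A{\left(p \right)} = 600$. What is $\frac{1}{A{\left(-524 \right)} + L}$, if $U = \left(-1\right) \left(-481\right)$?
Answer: $\frac{1}{79944} \approx 1.2509 \cdot 10^{-5}$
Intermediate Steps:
$U = 481$
$L = 79344$ ($L = \left(481 - 310\right) 464 = 171 \cdot 464 = 79344$)
$\frac{1}{A{\left(-524 \right)} + L} = \frac{1}{600 + 79344} = \frac{1}{79944}$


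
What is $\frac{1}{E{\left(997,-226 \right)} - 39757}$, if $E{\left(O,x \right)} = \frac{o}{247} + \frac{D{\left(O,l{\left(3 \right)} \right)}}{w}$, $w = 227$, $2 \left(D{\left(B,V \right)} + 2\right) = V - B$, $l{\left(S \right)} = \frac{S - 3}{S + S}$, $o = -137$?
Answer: $- \frac{112138}{4458579911} \approx -2.5151 \cdot 10^{-5}$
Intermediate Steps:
$l{\left(S \right)} = \frac{-3 + S}{2 S}$
$D{\left(B,V \right)} = -2 + \frac{V}{2} - \frac{B}{2}$ ($D{\left(B,V \right)} = -2 + \frac{V - B}{2} = -2 - \left(\frac{B}{2} - \frac{V}{2}\right) = -2 + \frac{V}{2} - \frac{B}{2}$)
$E{\left(O,x \right)} = - \frac{31593}{56069} - \frac{O}{454}$ ($E{\left(O,x \right)} = - \frac{137}{247} + \frac{-2 + \frac{\frac{1}{2} \cdot \frac{1}{3} \left(-3 + 3\right)}{2} - \frac{O}{2}}{227} = \left(-137\right) \frac{1}{247} + \left(-2 + \frac{\frac{1}{2} \cdot \frac{1}{3} \cdot 0}{2} - \frac{O}{2}\right) \frac{1}{227} = - \frac{137}{247} + \left(-2 + \frac{1}{2} \cdot 0 - \frac{O}{2}\right) \frac{1}{227} = - \frac{137}{247} + \left(-2 + 0 - \frac{O}{2}\right) \frac{1}{227} = - \frac{137}{247} + \left(-2 - \frac{O}{2}\right) \frac{1}{227} = - \frac{137}{247} - \left(\frac{2}{227} + \frac{O}{454}\right) = - \frac{31593}{56069} - \frac{O}{454}$)
$\frac{1}{E{\left(997,-226 \right)} - 39757} = \frac{1}{\left(- \frac{31593}{56069} - \frac{997}{454}\right) - 39757} = \frac{1}{- \frac{309445}{112138} - 39757} = \frac{1}{- \frac{4458579911}{112138}} = - \frac{112138}{4458579911}$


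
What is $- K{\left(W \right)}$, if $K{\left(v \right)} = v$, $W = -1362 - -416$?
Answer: $946$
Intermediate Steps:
$W = -946$ ($W = -1362 + 416 = -946$)
$- K{\left(W \right)} = \left(-1\right) \left(-946\right) = 946$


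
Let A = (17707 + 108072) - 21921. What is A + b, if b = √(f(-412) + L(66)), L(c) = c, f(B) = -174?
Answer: 103858 + 6*I*√3 ≈ 1.0386e+5 + 10.392*I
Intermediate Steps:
A = 103858 (A = 125779 - 21921 = 103858)
b = 6*I*√3 (b = √(-174 + 66) = √(-108) = 6*I*√3 ≈ 10.392*I)
A + b = 103858 + 6*I*√3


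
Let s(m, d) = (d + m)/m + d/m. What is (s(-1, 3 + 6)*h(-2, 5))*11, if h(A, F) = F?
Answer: -935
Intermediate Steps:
s(m, d) = d/m + (d + m)/m (s(m, d) = (d + m)/m + d/m = d/m + (d + m)/m)
(s(-1, 3 + 6)*h(-2, 5))*11 = (((-1 + 2*(3 + 6))/(-1))*5)*11 = (-(-1 + 2*9)*5)*11 = (-(-1 + 18)*5)*11 = (-1*17*5)*11 = -17*5*11 = -85*11 = -935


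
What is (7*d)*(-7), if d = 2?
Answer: -98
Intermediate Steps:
(7*d)*(-7) = (7*2)*(-7) = 14*(-7) = -98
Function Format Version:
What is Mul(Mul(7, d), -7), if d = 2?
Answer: -98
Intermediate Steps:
Mul(Mul(7, d), -7) = Mul(Mul(7, 2), -7) = Mul(14, -7) = -98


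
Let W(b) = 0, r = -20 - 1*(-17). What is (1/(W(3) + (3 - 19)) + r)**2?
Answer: 2401/256 ≈ 9.3789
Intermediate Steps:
r = -3 (r = -20 + 17 = -3)
(1/(W(3) + (3 - 19)) + r)**2 = (1/(0 + (3 - 19)) - 3)**2 = (1/(0 - 16) - 3)**2 = (1/(-16) - 3)**2 = (-1/16 - 3)**2 = (-49/16)**2 = 2401/256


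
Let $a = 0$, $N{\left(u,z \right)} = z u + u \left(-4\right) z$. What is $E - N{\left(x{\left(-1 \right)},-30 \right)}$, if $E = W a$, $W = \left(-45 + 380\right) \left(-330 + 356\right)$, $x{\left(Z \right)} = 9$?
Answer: $-810$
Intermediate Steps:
$N{\left(u,z \right)} = - 3 u z$ ($N{\left(u,z \right)} = u z + - 4 u z = u z - 4 u z = - 3 u z$)
$W = 8710$ ($W = 335 \cdot 26 = 8710$)
$E = 0$ ($E = 8710 \cdot 0 = 0$)
$E - N{\left(x{\left(-1 \right)},-30 \right)} = 0 - \left(-3\right) 9 \left(-30\right) = 0 - 810 = -810$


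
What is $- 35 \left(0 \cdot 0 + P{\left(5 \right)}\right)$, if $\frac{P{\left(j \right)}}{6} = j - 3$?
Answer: $-420$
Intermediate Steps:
$P{\left(j \right)} = -18 + 6 j$ ($P{\left(j \right)} = 6 \left(j - 3\right) = 6 \left(-3 + j\right) = -18 + 6 j$)
$- 35 \left(0 \cdot 0 + P{\left(5 \right)}\right) = - 35 \left(0 \cdot 0 + \left(-18 + 6 \cdot 5\right)\right) = - 35 \left(0 + \left(-18 + 30\right)\right) = - 35 \left(0 + 12\right) = \left(-35\right) 12 = -420$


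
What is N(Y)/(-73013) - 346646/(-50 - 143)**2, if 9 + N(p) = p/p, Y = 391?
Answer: -25309366406/2719661237 ≈ -9.3061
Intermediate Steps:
N(p) = -8 (N(p) = -9 + p/p = -9 + 1 = -8)
N(Y)/(-73013) - 346646/(-50 - 143)**2 = -8/(-73013) - 346646/(-50 - 143)**2 = -8*(-1/73013) - 346646/((-193)**2) = 8/73013 - 346646/37249 = -25309366406/2719661237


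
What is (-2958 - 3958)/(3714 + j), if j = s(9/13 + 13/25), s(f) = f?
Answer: -80275/43123 ≈ -1.8615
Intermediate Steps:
j = 394/325 (j = 9/13 + 13/25 = 394/325 ≈ 1.2123)
(-2958 - 3958)/(3714 + j) = (-2958 - 3958)/(3714 + 394/325) = -6916/1207444/325 = -6916*325/1207444 = -80275/43123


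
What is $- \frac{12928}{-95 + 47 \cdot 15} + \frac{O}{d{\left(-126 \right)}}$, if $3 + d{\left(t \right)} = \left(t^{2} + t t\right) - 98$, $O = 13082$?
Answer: $- \frac{6471034}{311405} \approx -20.78$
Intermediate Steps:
$d{\left(t \right)} = -101 + 2 t^{2}$ ($d{\left(t \right)} = -3 - \left(98 - t^{2} - t t\right) = -3 + \left(\left(t^{2} + t^{2}\right) - 98\right) = -3 + \left(2 t^{2} - 98\right) = -3 + \left(-98 + 2 t^{2}\right) = -101 + 2 t^{2}$)
$- \frac{12928}{-95 + 47 \cdot 15} + \frac{O}{d{\left(-126 \right)}} = - \frac{12928}{-95 + 47 \cdot 15} + \frac{13082}{-101 + 2 \left(-126\right)^{2}} = - \frac{12928}{-95 + 705} + \frac{13082}{-101 + 2 \cdot 15876} = - \frac{12928}{610} + \frac{13082}{-101 + 31752} = \left(-12928\right) \frac{1}{610} + \frac{13082}{31651} = - \frac{6464}{305} + 13082 \cdot \frac{1}{31651} = - \frac{6464}{305} + \frac{422}{1021} = - \frac{6471034}{311405}$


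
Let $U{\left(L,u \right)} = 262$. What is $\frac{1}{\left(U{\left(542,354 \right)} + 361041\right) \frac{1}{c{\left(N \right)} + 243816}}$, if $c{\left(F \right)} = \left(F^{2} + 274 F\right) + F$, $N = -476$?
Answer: $\frac{339492}{361303} \approx 0.93963$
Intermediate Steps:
$c{\left(F \right)} = F^{2} + 275 F$
$\frac{1}{\left(U{\left(542,354 \right)} + 361041\right) \frac{1}{c{\left(N \right)} + 243816}} = \frac{1}{\left(262 + 361041\right) \frac{1}{- 476 \left(275 - 476\right) + 243816}} = \frac{1}{361303 \frac{1}{\left(-476\right) \left(-201\right) + 243816}} = \frac{1}{361303 \frac{1}{95676 + 243816}} = \frac{1}{361303 \cdot \frac{1}{339492}} = \frac{1}{\frac{361303}{339492}} = \frac{339492}{361303}$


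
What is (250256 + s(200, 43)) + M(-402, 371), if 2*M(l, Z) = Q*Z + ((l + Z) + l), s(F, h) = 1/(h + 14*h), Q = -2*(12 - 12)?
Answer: 322550957/1290 ≈ 2.5004e+5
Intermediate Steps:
Q = 0 (Q = -2*0 = 0)
s(F, h) = 1/(15*h)
M(l, Z) = l + Z/2 (M(l, Z) = (0*Z + ((l + Z) + l))/2 = (0 + ((Z + l) + l))/2 = (0 + (Z + 2*l))/2 = (Z + 2*l)/2 = l + Z/2)
(250256 + s(200, 43)) + M(-402, 371) = (250256 + (1/15)/43) + (-402 + (½)*371) = (250256 + (1/15)*(1/43)) + (-402 + 371/2) = (250256 + 1/645) - 433/2 = 161415121/645 - 433/2 = 322550957/1290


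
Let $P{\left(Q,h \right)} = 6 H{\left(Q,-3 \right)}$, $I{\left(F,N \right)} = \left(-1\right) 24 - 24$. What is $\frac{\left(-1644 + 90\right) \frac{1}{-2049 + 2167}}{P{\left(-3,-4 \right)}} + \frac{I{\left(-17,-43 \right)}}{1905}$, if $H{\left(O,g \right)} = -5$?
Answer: $\frac{6201}{14986} \approx 0.41379$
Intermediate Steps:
$I{\left(F,N \right)} = -48$ ($I{\left(F,N \right)} = -24 - 24 = -48$)
$P{\left(Q,h \right)} = -30$ ($P{\left(Q,h \right)} = 6 \left(-5\right) = -30$)
$\frac{\left(-1644 + 90\right) \frac{1}{-2049 + 2167}}{P{\left(-3,-4 \right)}} + \frac{I{\left(-17,-43 \right)}}{1905} = \frac{\left(-1644 + 90\right) \frac{1}{-2049 + 2167}}{-30} - \frac{48}{1905} = - \frac{1554}{118} \left(- \frac{1}{30}\right) - \frac{16}{635} = \left(-1554\right) \frac{1}{118} \left(- \frac{1}{30}\right) - \frac{16}{635} = \left(- \frac{777}{59}\right) \left(- \frac{1}{30}\right) - \frac{16}{635} = \frac{259}{590} - \frac{16}{635} = \frac{6201}{14986}$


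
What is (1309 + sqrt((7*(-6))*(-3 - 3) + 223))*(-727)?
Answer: -951643 - 3635*sqrt(19) ≈ -9.6749e+5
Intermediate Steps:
(1309 + sqrt((7*(-6))*(-3 - 3) + 223))*(-727) = (1309 + sqrt(-42*(-6) + 223))*(-727) = (1309 + sqrt(252 + 223))*(-727) = (1309 + sqrt(475))*(-727) = (1309 + 5*sqrt(19))*(-727) = -951643 - 3635*sqrt(19)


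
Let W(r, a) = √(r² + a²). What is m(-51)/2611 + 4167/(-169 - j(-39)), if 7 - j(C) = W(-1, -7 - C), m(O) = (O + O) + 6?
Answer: -1917761808/78202061 - 20835*√41/29951 ≈ -28.977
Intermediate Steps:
m(O) = 6 + 2*O (m(O) = 2*O + 6 = 6 + 2*O)
W(r, a) = √(a² + r²)
j(C) = 7 - √(1 + (-7 - C)²) (j(C) = 7 - √((-7 - C)² + (-1)²) = 7 - √((-7 - C)² + 1) = 7 - √(1 + (-7 - C)²))
m(-51)/2611 + 4167/(-169 - j(-39)) = (6 + 2*(-51))/2611 + 4167/(-169 - (7 - √(1 + (7 - 39)²))) = (6 - 102)*(1/2611) + 4167/(-169 - (7 - √(1 + (-32)²))) = -96*1/2611 + 4167/(-169 - (7 - √(1 + 1024))) = -96/2611 + 4167/(-169 - (7 - √1025)) = -96/2611 + 4167/(-169 - (7 - 5*√41)) = -96/2611 + 4167/(-169 + (-7 + 5*√41)) = -96/2611 + 4167/(-176 + 5*√41)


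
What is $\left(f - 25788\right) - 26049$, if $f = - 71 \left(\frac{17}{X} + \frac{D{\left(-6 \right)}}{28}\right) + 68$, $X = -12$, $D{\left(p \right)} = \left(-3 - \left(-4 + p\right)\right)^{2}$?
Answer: $- \frac{155378}{3} \approx -51793.0$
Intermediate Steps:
$D{\left(p \right)} = \left(1 - p\right)^{2}$
$f = \frac{133}{3}$ ($f = - 71 \left(\frac{17}{-12} + \frac{\left(-1 - 6\right)^{2}}{28}\right) + 68 = - 71 \left(17 \left(- \frac{1}{12}\right) + \left(-7\right)^{2} \cdot \frac{1}{28}\right) + 68 = - 71 \left(- \frac{17}{12} + 49 \cdot \frac{1}{28}\right) + 68 = - 71 \left(- \frac{17}{12} + \frac{7}{4}\right) + 68 = \left(-71\right) \frac{1}{3} + 68 = - \frac{71}{3} + 68 = \frac{133}{3} \approx 44.333$)
$\left(f - 25788\right) - 26049 = \left(\frac{133}{3} - 25788\right) - 26049 = - \frac{77231}{3} - 26049 = - \frac{155378}{3}$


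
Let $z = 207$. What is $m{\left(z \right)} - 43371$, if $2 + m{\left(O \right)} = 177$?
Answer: $-43196$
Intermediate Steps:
$m{\left(O \right)} = 175$ ($m{\left(O \right)} = -2 + 177 = 175$)
$m{\left(z \right)} - 43371 = 175 - 43371 = -43196$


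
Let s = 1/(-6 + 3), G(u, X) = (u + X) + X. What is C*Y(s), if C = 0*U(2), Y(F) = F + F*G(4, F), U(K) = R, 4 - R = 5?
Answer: 0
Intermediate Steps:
R = -1 (R = 4 - 1*5 = 4 - 5 = -1)
G(u, X) = u + 2*X (G(u, X) = (X + u) + X = u + 2*X)
U(K) = -1
s = -⅓ (s = 1/(-3) = -⅓ ≈ -0.33333)
Y(F) = F + F*(4 + 2*F)
C = 0 (C = 0*(-1) = 0)
C*Y(s) = 0*(-(5 + 2*(-⅓))/3) = 0*(-(5 - ⅔)/3) = 0*(-⅓*13/3) = 0*(-13/9) = 0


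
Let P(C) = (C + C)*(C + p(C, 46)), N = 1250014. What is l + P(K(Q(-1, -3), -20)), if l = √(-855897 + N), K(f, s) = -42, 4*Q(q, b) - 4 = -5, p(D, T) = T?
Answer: -336 + √394117 ≈ 291.79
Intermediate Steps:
Q(q, b) = -¼ (Q(q, b) = 1 + (¼)*(-5) = 1 - 5/4 = -¼)
P(C) = 2*C*(46 + C) (P(C) = (C + C)*(C + 46) = (2*C)*(46 + C) = 2*C*(46 + C))
l = √394117 (l = √(-855897 + 1250014) = √394117 ≈ 627.79)
l + P(K(Q(-1, -3), -20)) = √394117 + 2*(-42)*(46 - 42) = √394117 + 2*(-42)*4 = √394117 - 336 = -336 + √394117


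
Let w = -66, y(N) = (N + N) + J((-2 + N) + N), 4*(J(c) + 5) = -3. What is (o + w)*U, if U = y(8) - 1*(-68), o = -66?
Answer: -10329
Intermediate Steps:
J(c) = -23/4 (J(c) = -5 + (¼)*(-3) = -5 - ¾ = -23/4)
y(N) = -23/4 + 2*N (y(N) = (N + N) - 23/4 = 2*N - 23/4 = -23/4 + 2*N)
U = 313/4 (U = (-23/4 + 2*8) - 1*(-68) = (-23/4 + 16) + 68 = 41/4 + 68 = 313/4 ≈ 78.250)
(o + w)*U = (-66 - 66)*(313/4) = -132*313/4 = -10329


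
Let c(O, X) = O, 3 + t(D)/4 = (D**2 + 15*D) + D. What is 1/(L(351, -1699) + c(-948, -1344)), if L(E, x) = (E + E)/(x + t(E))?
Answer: -513557/486851334 ≈ -0.0010549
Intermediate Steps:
t(D) = -12 + 4*D**2 + 64*D (t(D) = -12 + 4*((D**2 + 15*D) + D) = -12 + 4*(D**2 + 16*D) = -12 + (4*D**2 + 64*D) = -12 + 4*D**2 + 64*D)
L(E, x) = 2*E/(-12 + x + 4*E**2 + 64*E) (L(E, x) = (E + E)/(x + (-12 + 4*E**2 + 64*E)) = (2*E)/(-12 + x + 4*E**2 + 64*E) = 2*E/(-12 + x + 4*E**2 + 64*E))
1/(L(351, -1699) + c(-948, -1344)) = 1/(2*351/(-12 - 1699 + 4*351**2 + 64*351) - 948) = 1/(2*351/(-12 - 1699 + 4*123201 + 22464) - 948) = 1/(2*351/(-12 - 1699 + 492804 + 22464) - 948) = 1/(2*351/513557 - 948) = 1/(2*351*(1/513557) - 948) = 1/(702/513557 - 948) = 1/(-486851334/513557) = -513557/486851334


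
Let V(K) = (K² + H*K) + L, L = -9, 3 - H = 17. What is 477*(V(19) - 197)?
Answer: -52947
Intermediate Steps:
H = -14 (H = 3 - 1*17 = 3 - 17 = -14)
V(K) = -9 + K² - 14*K (V(K) = (K² - 14*K) - 9 = -9 + K² - 14*K)
477*(V(19) - 197) = 477*((-9 + 19² - 14*19) - 197) = 477*((-9 + 361 - 266) - 197) = 477*(86 - 197) = 477*(-111) = -52947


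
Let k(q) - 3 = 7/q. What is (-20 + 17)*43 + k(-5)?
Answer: -637/5 ≈ -127.40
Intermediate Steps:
k(q) = 3 + 7/q
(-20 + 17)*43 + k(-5) = (-20 + 17)*43 + (3 + 7/(-5)) = -3*43 + (3 + 7*(-⅕)) = -129 + (3 - 7/5) = -129 + 8/5 = -637/5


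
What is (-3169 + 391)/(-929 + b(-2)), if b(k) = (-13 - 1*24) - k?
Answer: 1389/482 ≈ 2.8817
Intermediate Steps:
b(k) = -37 - k (b(k) = (-13 - 24) - k = -37 - k)
(-3169 + 391)/(-929 + b(-2)) = (-3169 + 391)/(-929 + (-37 - 1*(-2))) = -2778/(-929 + (-37 + 2)) = -2778/(-929 - 35) = -2778/(-964) = -2778*(-1/964) = 1389/482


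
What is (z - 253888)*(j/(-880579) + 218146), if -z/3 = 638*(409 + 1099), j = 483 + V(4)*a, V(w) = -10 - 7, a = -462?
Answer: -12310531071310600/17971 ≈ -6.8502e+11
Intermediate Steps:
V(w) = -17
j = 8337 (j = 483 - 17*(-462) = 483 + 7854 = 8337)
z = -2886312 (z = -1914*(409 + 1099) = -1914*1508 = -3*962104 = -2886312)
(z - 253888)*(j/(-880579) + 218146) = (-2886312 - 253888)*(8337/(-880579) + 218146) = -3140200*(8337*(-1/880579) + 218146) = -3140200*(-1191/125797 + 218146) = -3140200*27442111171/125797 = -12310531071310600/17971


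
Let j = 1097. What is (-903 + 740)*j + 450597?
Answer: 271786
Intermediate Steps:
(-903 + 740)*j + 450597 = (-903 + 740)*1097 + 450597 = -163*1097 + 450597 = -178811 + 450597 = 271786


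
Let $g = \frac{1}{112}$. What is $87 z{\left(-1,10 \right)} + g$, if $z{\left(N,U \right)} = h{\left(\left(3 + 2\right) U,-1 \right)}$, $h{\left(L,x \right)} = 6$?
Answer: $\frac{58465}{112} \approx 522.01$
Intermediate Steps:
$z{\left(N,U \right)} = 6$
$g = \frac{1}{112} \approx 0.0089286$
$87 z{\left(-1,10 \right)} + g = 87 \cdot 6 + \frac{1}{112} = 522 + \frac{1}{112} = \frac{58465}{112}$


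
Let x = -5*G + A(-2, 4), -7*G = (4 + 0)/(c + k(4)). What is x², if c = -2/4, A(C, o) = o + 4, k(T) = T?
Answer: 186624/2401 ≈ 77.728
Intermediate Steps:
A(C, o) = 4 + o
c = -½ (c = -2*¼ = -½ ≈ -0.50000)
G = -8/49 (G = -(4 + 0)/(7*(-½ + 4)) = -4/(7*7/2) = -4*2/(7*7) = -⅐*8/7 = -8/49 ≈ -0.16327)
x = 432/49 (x = -5*(-8/49) + (4 + 4) = 40/49 + 8 = 432/49 ≈ 8.8163)
x² = (432/49)² = 186624/2401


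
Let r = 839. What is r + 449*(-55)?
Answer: -23856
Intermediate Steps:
r + 449*(-55) = 839 + 449*(-55) = 839 - 24695 = -23856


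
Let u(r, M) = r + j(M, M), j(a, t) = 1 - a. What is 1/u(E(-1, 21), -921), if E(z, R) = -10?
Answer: 1/912 ≈ 0.0010965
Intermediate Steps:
u(r, M) = 1 + r - M (u(r, M) = r + (1 - M) = 1 + r - M)
1/u(E(-1, 21), -921) = 1/(1 - 10 - 1*(-921)) = 1/(1 - 10 + 921) = 1/912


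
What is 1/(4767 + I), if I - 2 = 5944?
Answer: 1/10713 ≈ 9.3344e-5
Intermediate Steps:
I = 5946 (I = 2 + 5944 = 5946)
1/(4767 + I) = 1/(4767 + 5946) = 1/10713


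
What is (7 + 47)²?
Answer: 2916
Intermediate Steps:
(7 + 47)² = 54² = 2916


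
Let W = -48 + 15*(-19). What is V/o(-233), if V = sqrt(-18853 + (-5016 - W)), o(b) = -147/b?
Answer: 932*I*sqrt(1471)/147 ≈ 243.17*I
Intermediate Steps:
W = -333 (W = -48 - 285 = -333)
V = 4*I*sqrt(1471) (V = sqrt(-18853 + (-5016 - 1*(-333))) = sqrt(-18853 + (-5016 + 333)) = sqrt(-18853 - 4683) = sqrt(-23536) = 4*I*sqrt(1471) ≈ 153.41*I)
V/o(-233) = (4*I*sqrt(1471))/((-147/(-233))) = (4*I*sqrt(1471))/((-147*(-1/233))) = (4*I*sqrt(1471))/(147/233) = (4*I*sqrt(1471))*(233/147) = 932*I*sqrt(1471)/147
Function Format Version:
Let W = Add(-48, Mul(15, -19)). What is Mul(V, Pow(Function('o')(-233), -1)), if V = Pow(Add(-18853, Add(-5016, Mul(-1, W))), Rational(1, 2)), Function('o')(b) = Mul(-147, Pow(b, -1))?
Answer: Mul(Rational(932, 147), I, Pow(1471, Rational(1, 2))) ≈ Mul(243.17, I)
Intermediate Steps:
W = -333 (W = Add(-48, -285) = -333)
V = Mul(4, I, Pow(1471, Rational(1, 2))) (V = Pow(Add(-18853, Add(-5016, Mul(-1, -333))), Rational(1, 2)) = Pow(Add(-18853, Add(-5016, 333)), Rational(1, 2)) = Pow(Add(-18853, -4683), Rational(1, 2)) = Pow(-23536, Rational(1, 2)) = Mul(4, I, Pow(1471, Rational(1, 2))) ≈ Mul(153.41, I))
Mul(V, Pow(Function('o')(-233), -1)) = Mul(Mul(4, I, Pow(1471, Rational(1, 2))), Pow(Mul(-147, Pow(-233, -1)), -1)) = Mul(Mul(4, I, Pow(1471, Rational(1, 2))), Pow(Mul(-147, Rational(-1, 233)), -1)) = Mul(Mul(4, I, Pow(1471, Rational(1, 2))), Pow(Rational(147, 233), -1)) = Mul(Mul(4, I, Pow(1471, Rational(1, 2))), Rational(233, 147)) = Mul(Rational(932, 147), I, Pow(1471, Rational(1, 2)))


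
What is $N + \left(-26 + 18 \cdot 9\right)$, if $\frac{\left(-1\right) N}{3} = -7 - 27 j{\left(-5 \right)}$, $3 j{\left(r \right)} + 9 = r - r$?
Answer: $-86$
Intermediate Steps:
$j{\left(r \right)} = -3$ ($j{\left(r \right)} = -3 + \frac{r - r}{3} = -3 + \frac{1}{3} \cdot 0 = -3 + 0 = -3$)
$N = -222$ ($N = - 3 \left(-7 - -81\right) = - 3 \left(-7 + 81\right) = \left(-3\right) 74 = -222$)
$N + \left(-26 + 18 \cdot 9\right) = -222 + \left(-26 + 18 \cdot 9\right) = -222 + \left(-26 + 162\right) = -222 + 136 = -86$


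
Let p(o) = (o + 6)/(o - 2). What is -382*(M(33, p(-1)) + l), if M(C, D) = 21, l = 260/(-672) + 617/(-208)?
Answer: -14722471/2184 ≈ -6741.1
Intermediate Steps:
p(o) = (6 + o)/(-2 + o)
l = -14647/4368 (l = 260*(-1/672) + 617*(-1/208) = -65/168 - 617/208 = -14647/4368 ≈ -3.3533)
-382*(M(33, p(-1)) + l) = -382*(21 - 14647/4368) = -382*77081/4368 = -14722471/2184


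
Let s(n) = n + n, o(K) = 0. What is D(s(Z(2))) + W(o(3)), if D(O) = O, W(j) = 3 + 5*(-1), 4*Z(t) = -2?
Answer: -3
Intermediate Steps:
Z(t) = -½ (Z(t) = (¼)*(-2) = -½)
s(n) = 2*n
W(j) = -2 (W(j) = 3 - 5 = -2)
D(s(Z(2))) + W(o(3)) = 2*(-½) - 2 = -1 - 2 = -3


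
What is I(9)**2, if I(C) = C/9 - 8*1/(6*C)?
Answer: 529/729 ≈ 0.72565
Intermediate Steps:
I(C) = -4/(3*C) + C/9 (I(C) = C*(1/9) - 4/(3*C) = C/9 - 4/(3*C) = -4/(3*C) + C/9)
I(9)**2 = ((1/9)*(-12 + 9**2)/9)**2 = ((1/9)*(1/9)*(-12 + 81))**2 = ((1/9)*(1/9)*69)**2 = (23/27)**2 = 529/729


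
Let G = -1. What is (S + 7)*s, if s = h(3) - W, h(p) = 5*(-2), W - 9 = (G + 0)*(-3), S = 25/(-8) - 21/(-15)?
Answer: -2321/20 ≈ -116.05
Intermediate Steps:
S = -69/40 (S = 25*(-⅛) - 21*(-1/15) = -25/8 + 7/5 = -69/40 ≈ -1.7250)
W = 12 (W = 9 + (-1 + 0)*(-3) = 9 - 1*(-3) = 9 + 3 = 12)
h(p) = -10
s = -22 (s = -10 - 1*12 = -10 - 12 = -22)
(S + 7)*s = (-69/40 + 7)*(-22) = (211/40)*(-22) = -2321/20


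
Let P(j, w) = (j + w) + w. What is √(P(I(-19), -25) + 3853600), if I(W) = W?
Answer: √3853531 ≈ 1963.0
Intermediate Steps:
P(j, w) = j + 2*w
√(P(I(-19), -25) + 3853600) = √((-19 + 2*(-25)) + 3853600) = √((-19 - 50) + 3853600) = √(-69 + 3853600) = √3853531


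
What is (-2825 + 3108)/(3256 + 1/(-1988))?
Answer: 562604/6472927 ≈ 0.086916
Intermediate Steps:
(-2825 + 3108)/(3256 + 1/(-1988)) = 283/(3256 - 1/1988) = 283/(6472927/1988) = 283*(1988/6472927) = 562604/6472927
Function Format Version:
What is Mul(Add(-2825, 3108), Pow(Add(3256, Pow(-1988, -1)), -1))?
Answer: Rational(562604, 6472927) ≈ 0.086916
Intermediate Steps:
Mul(Add(-2825, 3108), Pow(Add(3256, Pow(-1988, -1)), -1)) = Mul(283, Pow(Add(3256, Rational(-1, 1988)), -1)) = Mul(283, Pow(Rational(6472927, 1988), -1)) = Mul(283, Rational(1988, 6472927)) = Rational(562604, 6472927)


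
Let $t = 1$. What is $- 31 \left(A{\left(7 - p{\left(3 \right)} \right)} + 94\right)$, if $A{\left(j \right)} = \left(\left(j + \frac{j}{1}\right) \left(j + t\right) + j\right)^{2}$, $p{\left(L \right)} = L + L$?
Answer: $-3689$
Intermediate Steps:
$p{\left(L \right)} = 2 L$
$A{\left(j \right)} = \left(j + 2 j \left(1 + j\right)\right)^{2}$ ($A{\left(j \right)} = \left(\left(j + \frac{j}{1}\right) \left(j + 1\right) + j\right)^{2} = \left(\left(j + j 1\right) \left(1 + j\right) + j\right)^{2} = \left(\left(j + j\right) \left(1 + j\right) + j\right)^{2} = \left(2 j \left(1 + j\right) + j\right)^{2} = \left(j + 2 j \left(1 + j\right)\right)^{2}$)
$- 31 \left(A{\left(7 - p{\left(3 \right)} \right)} + 94\right) = - 31 \left(\left(7 - 2 \cdot 3\right)^{2} \left(3 + 2 \left(7 - 2 \cdot 3\right)\right)^{2} + 94\right) = - 31 \left(\left(7 - 6\right)^{2} \left(3 + 2 \left(7 - 6\right)\right)^{2} + 94\right) = - 31 \left(1^{2} \left(3 + 2 \cdot 1\right)^{2} + 94\right) = - 31 \left(1 \left(3 + 2\right)^{2} + 94\right) = - 31 \left(1 \cdot 5^{2} + 94\right) = - 31 \left(1 \cdot 25 + 94\right) = - 31 \left(25 + 94\right) = \left(-31\right) 119 = -3689$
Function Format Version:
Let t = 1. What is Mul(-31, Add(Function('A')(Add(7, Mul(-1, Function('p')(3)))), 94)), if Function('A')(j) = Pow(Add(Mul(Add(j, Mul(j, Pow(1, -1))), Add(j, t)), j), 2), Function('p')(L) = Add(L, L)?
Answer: -3689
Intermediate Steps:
Function('p')(L) = Mul(2, L)
Function('A')(j) = Pow(Add(j, Mul(2, j, Add(1, j))), 2) (Function('A')(j) = Pow(Add(Mul(Add(j, Mul(j, Pow(1, -1))), Add(j, 1)), j), 2) = Pow(Add(Mul(Add(j, Mul(j, 1)), Add(1, j)), j), 2) = Pow(Add(Mul(Add(j, j), Add(1, j)), j), 2) = Pow(Add(Mul(Mul(2, j), Add(1, j)), j), 2) = Pow(Add(Mul(2, j, Add(1, j)), j), 2) = Pow(Add(j, Mul(2, j, Add(1, j))), 2))
Mul(-31, Add(Function('A')(Add(7, Mul(-1, Function('p')(3)))), 94)) = Mul(-31, Add(Mul(Pow(Add(7, Mul(-1, Mul(2, 3))), 2), Pow(Add(3, Mul(2, Add(7, Mul(-1, Mul(2, 3))))), 2)), 94)) = Mul(-31, Add(Mul(Pow(Add(7, Mul(-1, 6)), 2), Pow(Add(3, Mul(2, Add(7, Mul(-1, 6)))), 2)), 94)) = Mul(-31, Add(Mul(Pow(Add(7, -6), 2), Pow(Add(3, Mul(2, Add(7, -6))), 2)), 94)) = Mul(-31, Add(Mul(Pow(1, 2), Pow(Add(3, Mul(2, 1)), 2)), 94)) = Mul(-31, Add(Mul(1, Pow(Add(3, 2), 2)), 94)) = Mul(-31, Add(Mul(1, Pow(5, 2)), 94)) = Mul(-31, Add(Mul(1, 25), 94)) = Mul(-31, Add(25, 94)) = Mul(-31, 119) = -3689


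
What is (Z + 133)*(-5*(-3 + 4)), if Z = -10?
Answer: -615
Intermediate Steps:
(Z + 133)*(-5*(-3 + 4)) = (-10 + 133)*(-5*(-3 + 4)) = 123*(-5*1) = 123*(-5) = -615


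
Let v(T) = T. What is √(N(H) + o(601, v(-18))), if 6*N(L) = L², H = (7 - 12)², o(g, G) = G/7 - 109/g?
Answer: √64616718138/25242 ≈ 10.070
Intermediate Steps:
o(g, G) = -109/g + G/7 (o(g, G) = G*(⅐) - 109/g = G/7 - 109/g = -109/g + G/7)
H = 25 (H = (-5)² = 25)
N(L) = L²/6
√(N(H) + o(601, v(-18))) = √((⅙)*25² + (-109/601 + (⅐)*(-18))) = √((⅙)*625 + (-109*1/601 - 18/7)) = √(625/6 + (-109/601 - 18/7)) = √(625/6 - 11581/4207) = √(2559889/25242) = √64616718138/25242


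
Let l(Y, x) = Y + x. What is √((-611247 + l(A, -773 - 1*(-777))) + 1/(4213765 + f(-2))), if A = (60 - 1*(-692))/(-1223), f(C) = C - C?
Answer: I*√16233339541100587125104990/5153434595 ≈ 781.82*I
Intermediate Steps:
f(C) = 0
A = -752/1223 (A = (60 + 692)*(-1/1223) = 752*(-1/1223) = -752/1223 ≈ -0.61488)
√((-611247 + l(A, -773 - 1*(-777))) + 1/(4213765 + f(-2))) = √((-611247 + (-752/1223 + (-773 - 1*(-777)))) + 1/(4213765 + 0)) = √((-611247 + (-752/1223 + (-773 + 777))) + 1/4213765) = √((-611247 + (-752/1223 + 4)) + 1/4213765) = √((-611247 + 4140/1223) + 1/4213765) = √(-747550941/1223 + 1/4213765) = √(-3150003990901642/5153434595) = I*√16233339541100587125104990/5153434595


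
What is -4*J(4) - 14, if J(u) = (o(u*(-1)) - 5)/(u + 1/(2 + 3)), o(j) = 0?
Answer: -194/21 ≈ -9.2381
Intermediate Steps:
J(u) = -5/(⅕ + u) (J(u) = (0 - 5)/(u + 1/(2 + 3)) = -5/(u + 1/5) = -5/(u + ⅕) = -5/(⅕ + u))
-4*J(4) - 14 = -(-100)/(1 + 5*4) - 14 = -(-100)/(1 + 20) - 14 = -(-100)/21 - 14 = -4*(-25/21) - 14 = 100/21 - 14 = -194/21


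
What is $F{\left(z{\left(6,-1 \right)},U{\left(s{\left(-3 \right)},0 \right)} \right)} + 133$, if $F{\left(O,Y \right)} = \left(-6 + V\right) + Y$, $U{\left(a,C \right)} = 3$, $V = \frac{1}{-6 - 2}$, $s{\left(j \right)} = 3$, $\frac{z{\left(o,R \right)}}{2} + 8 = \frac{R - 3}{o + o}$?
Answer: $\frac{1039}{8} \approx 129.88$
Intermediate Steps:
$z{\left(o,R \right)} = -16 + \frac{-3 + R}{o}$ ($z{\left(o,R \right)} = -16 + 2 \frac{R - 3}{o + o} = -16 + 2 \frac{-3 + R}{2 o} = -16 + \frac{-3 + R}{o}$)
$V = - \frac{1}{8}$ ($V = \frac{1}{-8} = - \frac{1}{8} \approx -0.125$)
$F{\left(O,Y \right)} = - \frac{49}{8} + Y$ ($F{\left(O,Y \right)} = \left(-6 - \frac{1}{8}\right) + Y = - \frac{49}{8} + Y$)
$F{\left(z{\left(6,-1 \right)},U{\left(s{\left(-3 \right)},0 \right)} \right)} + 133 = \left(- \frac{49}{8} + 3\right) + 133 = - \frac{25}{8} + 133 = \frac{1039}{8}$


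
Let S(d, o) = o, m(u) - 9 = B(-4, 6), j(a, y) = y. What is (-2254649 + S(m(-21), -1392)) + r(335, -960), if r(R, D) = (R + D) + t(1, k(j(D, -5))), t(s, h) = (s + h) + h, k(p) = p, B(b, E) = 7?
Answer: -2256675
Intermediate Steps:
m(u) = 16 (m(u) = 9 + 7 = 16)
t(s, h) = s + 2*h (t(s, h) = (h + s) + h = s + 2*h)
r(R, D) = -9 + D + R (r(R, D) = (R + D) + (1 + 2*(-5)) = (D + R) + (1 - 10) = (D + R) - 9 = -9 + D + R)
(-2254649 + S(m(-21), -1392)) + r(335, -960) = (-2254649 - 1392) + (-9 - 960 + 335) = -2256041 - 634 = -2256675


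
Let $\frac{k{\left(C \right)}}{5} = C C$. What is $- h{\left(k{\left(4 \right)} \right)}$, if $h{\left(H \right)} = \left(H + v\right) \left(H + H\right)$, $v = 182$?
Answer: $-41920$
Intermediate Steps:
$k{\left(C \right)} = 5 C^{2}$ ($k{\left(C \right)} = 5 C C = 5 C^{2}$)
$h{\left(H \right)} = 2 H \left(182 + H\right)$ ($h{\left(H \right)} = \left(H + 182\right) \left(H + H\right) = \left(182 + H\right) 2 H = 2 H \left(182 + H\right)$)
$- h{\left(k{\left(4 \right)} \right)} = - 2 \cdot 5 \cdot 4^{2} \left(182 + 5 \cdot 4^{2}\right) = - 2 \cdot 5 \cdot 16 \left(182 + 5 \cdot 16\right) = - 2 \cdot 80 \left(182 + 80\right) = - 2 \cdot 80 \cdot 262 = \left(-1\right) 41920 = -41920$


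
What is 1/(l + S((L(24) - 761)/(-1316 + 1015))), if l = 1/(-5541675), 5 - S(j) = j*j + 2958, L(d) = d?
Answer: -502081296675/1485656135239951 ≈ -0.00033795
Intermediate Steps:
S(j) = -2953 - j**2 (S(j) = 5 - (j*j + 2958) = 5 - (j**2 + 2958) = 5 - (2958 + j**2) = 5 + (-2958 - j**2) = -2953 - j**2)
l = -1/5541675 ≈ -1.8045e-7
1/(l + S((L(24) - 761)/(-1316 + 1015))) = 1/(-1/5541675 + (-2953 - ((24 - 761)/(-1316 + 1015))**2)) = 1/(-1/5541675 + (-2953 - (-737/(-301))**2)) = 1/(-1/5541675 + (-2953 - (-737*(-1/301))**2)) = 1/(-1/5541675 + (-2953 - (737/301)**2)) = 1/(-1/5541675 + (-2953 - 1*543169/90601)) = 1/(-1/5541675 + (-2953 - 543169/90601)) = 1/(-1/5541675 - 268087922/90601) = 1/(-1485656135239951/502081296675) = -502081296675/1485656135239951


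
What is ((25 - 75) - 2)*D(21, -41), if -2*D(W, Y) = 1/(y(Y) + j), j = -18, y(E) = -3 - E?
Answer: 13/10 ≈ 1.3000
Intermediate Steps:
D(W, Y) = -1/(2*(-21 - Y)) (D(W, Y) = -1/(2*((-3 - Y) - 18)) = -1/(2*(-21 - Y)))
((25 - 75) - 2)*D(21, -41) = ((25 - 75) - 2)*(1/(2*(21 - 41))) = (-50 - 2)*((½)/(-20)) = -26*(-1)/20 = -52*(-1/40) = 13/10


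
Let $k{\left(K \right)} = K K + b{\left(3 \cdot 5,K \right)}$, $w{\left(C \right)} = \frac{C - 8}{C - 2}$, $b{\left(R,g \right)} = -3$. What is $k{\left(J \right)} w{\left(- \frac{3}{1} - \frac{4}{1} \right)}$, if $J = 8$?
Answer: $\frac{305}{3} \approx 101.67$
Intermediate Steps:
$w{\left(C \right)} = \frac{-8 + C}{-2 + C}$
$k{\left(K \right)} = -3 + K^{2}$ ($k{\left(K \right)} = K K - 3 = K^{2} - 3 = -3 + K^{2}$)
$k{\left(J \right)} w{\left(- \frac{3}{1} - \frac{4}{1} \right)} = \left(-3 + 8^{2}\right) \frac{-8 - 7}{-2 - 7} = \left(-3 + 64\right) \frac{-8 - 7}{-2 - 7} = 61 \frac{-8 - 7}{-2 - 7} = 61 \frac{1}{-9} \left(-15\right) = 61 \left(\left(- \frac{1}{9}\right) \left(-15\right)\right) = 61 \cdot \frac{5}{3} = \frac{305}{3}$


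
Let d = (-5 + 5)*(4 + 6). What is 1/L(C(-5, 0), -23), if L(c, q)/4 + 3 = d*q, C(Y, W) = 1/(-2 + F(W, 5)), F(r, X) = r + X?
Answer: -1/12 ≈ -0.083333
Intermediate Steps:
d = 0 (d = 0*10 = 0)
F(r, X) = X + r
C(Y, W) = 1/(3 + W) (C(Y, W) = 1/(-2 + (5 + W)) = 1/(3 + W))
L(c, q) = -12 (L(c, q) = -12 + 4*(0*q) = -12 + 4*0 = -12 + 0 = -12)
1/L(C(-5, 0), -23) = 1/(-12) = -1/12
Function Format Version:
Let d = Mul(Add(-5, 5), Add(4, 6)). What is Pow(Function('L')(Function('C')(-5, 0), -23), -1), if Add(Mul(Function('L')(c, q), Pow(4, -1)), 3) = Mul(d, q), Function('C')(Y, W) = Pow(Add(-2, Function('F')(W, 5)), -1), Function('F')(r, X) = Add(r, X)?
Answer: Rational(-1, 12) ≈ -0.083333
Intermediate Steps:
d = 0 (d = Mul(0, 10) = 0)
Function('F')(r, X) = Add(X, r)
Function('C')(Y, W) = Pow(Add(3, W), -1) (Function('C')(Y, W) = Pow(Add(-2, Add(5, W)), -1) = Pow(Add(3, W), -1))
Function('L')(c, q) = -12 (Function('L')(c, q) = Add(-12, Mul(4, Mul(0, q))) = Add(-12, Mul(4, 0)) = Add(-12, 0) = -12)
Pow(Function('L')(Function('C')(-5, 0), -23), -1) = Pow(-12, -1) = Rational(-1, 12)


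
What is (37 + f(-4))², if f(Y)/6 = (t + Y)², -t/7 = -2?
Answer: 405769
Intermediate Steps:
t = 14 (t = -7*(-2) = 14)
f(Y) = 6*(14 + Y)²
(37 + f(-4))² = (37 + 6*(14 - 4)²)² = (37 + 6*10²)² = (37 + 6*100)² = (37 + 600)² = 637² = 405769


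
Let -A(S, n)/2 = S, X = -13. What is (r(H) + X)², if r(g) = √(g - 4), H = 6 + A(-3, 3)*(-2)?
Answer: (13 - I*√10)² ≈ 159.0 - 82.219*I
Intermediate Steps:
A(S, n) = -2*S
H = -6 (H = 6 - 2*(-3)*(-2) = 6 + 6*(-2) = 6 - 12 = -6)
r(g) = √(-4 + g)
(r(H) + X)² = (√(-4 - 6) - 13)² = (√(-10) - 13)² = (I*√10 - 13)² = (-13 + I*√10)²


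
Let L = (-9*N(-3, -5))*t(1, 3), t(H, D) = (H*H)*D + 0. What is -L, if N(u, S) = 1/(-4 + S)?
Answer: -3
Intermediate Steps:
t(H, D) = D*H² (t(H, D) = H²*D + 0 = D*H² + 0 = D*H²)
L = 3 (L = (-9/(-4 - 5))*(3*1²) = (-9/(-9))*(3*1) = -9*(-⅑)*3 = 1*3 = 3)
-L = -1*3 = -3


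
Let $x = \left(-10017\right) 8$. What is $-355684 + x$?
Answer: $-435820$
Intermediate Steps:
$x = -80136$
$-355684 + x = -355684 - 80136 = -435820$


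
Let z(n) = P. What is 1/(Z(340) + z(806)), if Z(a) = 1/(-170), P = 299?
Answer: 170/50829 ≈ 0.0033445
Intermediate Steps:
z(n) = 299
Z(a) = -1/170
1/(Z(340) + z(806)) = 1/(-1/170 + 299) = 1/(50829/170) = 170/50829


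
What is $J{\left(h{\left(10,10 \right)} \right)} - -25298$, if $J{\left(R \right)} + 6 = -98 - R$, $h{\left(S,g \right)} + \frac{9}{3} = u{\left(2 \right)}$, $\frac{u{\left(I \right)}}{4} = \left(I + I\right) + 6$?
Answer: $25157$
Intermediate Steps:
$u{\left(I \right)} = 24 + 8 I$ ($u{\left(I \right)} = 4 \left(\left(I + I\right) + 6\right) = 4 \left(2 I + 6\right) = 4 \left(6 + 2 I\right) = 24 + 8 I$)
$h{\left(S,g \right)} = 37$ ($h{\left(S,g \right)} = -3 + \left(24 + 8 \cdot 2\right) = -3 + \left(24 + 16\right) = -3 + 40 = 37$)
$J{\left(R \right)} = -104 - R$ ($J{\left(R \right)} = -6 - \left(98 + R\right) = -104 - R$)
$J{\left(h{\left(10,10 \right)} \right)} - -25298 = \left(-104 - 37\right) - -25298 = \left(-104 - 37\right) + 25298 = -141 + 25298 = 25157$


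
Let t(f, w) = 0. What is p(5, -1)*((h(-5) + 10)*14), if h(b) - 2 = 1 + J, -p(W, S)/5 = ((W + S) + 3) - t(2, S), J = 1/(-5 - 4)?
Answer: -56840/9 ≈ -6315.6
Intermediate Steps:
J = -⅑ (J = 1/(-9) = -⅑ ≈ -0.11111)
p(W, S) = -15 - 5*S - 5*W (p(W, S) = -5*(((W + S) + 3) - 1*0) = -5*(((S + W) + 3) + 0) = -5*((3 + S + W) + 0) = -5*(3 + S + W) = -15 - 5*S - 5*W)
h(b) = 26/9 (h(b) = 2 + (1 - ⅑) = 2 + 8/9 = 26/9)
p(5, -1)*((h(-5) + 10)*14) = (-15 - 5*(-1) - 5*5)*((26/9 + 10)*14) = (-15 + 5 - 25)*((116/9)*14) = -35*1624/9 = -56840/9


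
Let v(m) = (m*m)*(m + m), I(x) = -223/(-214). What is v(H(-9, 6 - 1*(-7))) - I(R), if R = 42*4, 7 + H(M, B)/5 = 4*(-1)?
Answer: -71208723/214 ≈ -3.3275e+5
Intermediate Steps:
H(M, B) = -55 (H(M, B) = -35 + 5*(4*(-1)) = -35 + 5*(-4) = -35 - 20 = -55)
R = 168
I(x) = 223/214 (I(x) = -223*(-1/214) = 223/214)
v(m) = 2*m**3 (v(m) = m**2*(2*m) = 2*m**3)
v(H(-9, 6 - 1*(-7))) - I(R) = 2*(-55)**3 - 1*223/214 = 2*(-166375) - 223/214 = -332750 - 223/214 = -71208723/214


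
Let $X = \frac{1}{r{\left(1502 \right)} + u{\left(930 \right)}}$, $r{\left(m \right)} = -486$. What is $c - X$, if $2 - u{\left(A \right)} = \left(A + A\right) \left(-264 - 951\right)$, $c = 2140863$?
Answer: $\frac{4837100116007}{2259416} \approx 2.1409 \cdot 10^{6}$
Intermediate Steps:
$u{\left(A \right)} = 2 + 2430 A$ ($u{\left(A \right)} = 2 - \left(A + A\right) \left(-264 - 951\right) = 2 - 2 A \left(-1215\right) = 2 - - 2430 A = 2 + 2430 A$)
$X = \frac{1}{2259416}$ ($X = \frac{1}{-486 + \left(2 + 2430 \cdot 930\right)} = \frac{1}{-486 + \left(2 + 2259900\right)} = \frac{1}{-486 + 2259902} = \frac{1}{2259416} \approx 4.4259 \cdot 10^{-7}$)
$c - X = 2140863 - \frac{1}{2259416} = \frac{4837100116007}{2259416}$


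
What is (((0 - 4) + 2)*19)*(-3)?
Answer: 114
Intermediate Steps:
(((0 - 4) + 2)*19)*(-3) = ((-4 + 2)*19)*(-3) = -2*19*(-3) = -38*(-3) = 114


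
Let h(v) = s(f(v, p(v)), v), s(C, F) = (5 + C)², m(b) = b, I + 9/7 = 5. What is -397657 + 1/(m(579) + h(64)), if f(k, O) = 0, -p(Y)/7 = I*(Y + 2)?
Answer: -240184827/604 ≈ -3.9766e+5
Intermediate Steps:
I = 26/7 (I = -9/7 + 5 = 26/7 ≈ 3.7143)
p(Y) = -52 - 26*Y (p(Y) = -26*(Y + 2) = -26*(2 + Y) = -7*(52/7 + 26*Y/7) = -52 - 26*Y)
h(v) = 25 (h(v) = (5 + 0)² = 5² = 25)
-397657 + 1/(m(579) + h(64)) = -397657 + 1/(579 + 25) = -397657 + 1/604 = -240184827/604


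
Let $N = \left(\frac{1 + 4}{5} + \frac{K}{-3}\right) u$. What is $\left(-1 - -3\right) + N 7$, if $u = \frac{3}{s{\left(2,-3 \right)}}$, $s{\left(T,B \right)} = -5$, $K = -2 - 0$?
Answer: $-5$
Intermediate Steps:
$K = -2$ ($K = -2 + 0 = -2$)
$u = - \frac{3}{5}$ ($u = \frac{3}{-5} = 3 \left(- \frac{1}{5}\right) = - \frac{3}{5} \approx -0.6$)
$N = -1$ ($N = \left(\frac{1 + 4}{5} - \frac{2}{-3}\right) \left(- \frac{3}{5}\right) = \left(5 \cdot \frac{1}{5} - - \frac{2}{3}\right) \left(- \frac{3}{5}\right) = \left(1 + \frac{2}{3}\right) \left(- \frac{3}{5}\right) = \frac{5}{3} \left(- \frac{3}{5}\right) = -1$)
$\left(-1 - -3\right) + N 7 = \left(-1 - -3\right) - 7 = \left(-1 + 3\right) - 7 = 2 - 7 = -5$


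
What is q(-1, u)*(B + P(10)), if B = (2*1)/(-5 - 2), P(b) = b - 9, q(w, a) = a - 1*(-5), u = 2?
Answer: 5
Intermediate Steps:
q(w, a) = 5 + a (q(w, a) = a + 5 = 5 + a)
P(b) = -9 + b
B = -2/7 (B = 2/(-7) = 2*(-1/7) = -2/7 ≈ -0.28571)
q(-1, u)*(B + P(10)) = (5 + 2)*(-2/7 + (-9 + 10)) = 7*(-2/7 + 1) = 7*(5/7) = 5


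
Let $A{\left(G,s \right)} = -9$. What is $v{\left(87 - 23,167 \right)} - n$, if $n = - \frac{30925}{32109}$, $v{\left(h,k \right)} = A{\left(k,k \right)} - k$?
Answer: $- \frac{5620259}{32109} \approx -175.04$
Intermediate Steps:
$v{\left(h,k \right)} = -9 - k$
$n = - \frac{30925}{32109}$ ($n = \left(-30925\right) \frac{1}{32109} = - \frac{30925}{32109} \approx -0.96313$)
$v{\left(87 - 23,167 \right)} - n = \left(-9 - 167\right) - - \frac{30925}{32109} = \left(-9 - 167\right) + \frac{30925}{32109} = -176 + \frac{30925}{32109} = - \frac{5620259}{32109}$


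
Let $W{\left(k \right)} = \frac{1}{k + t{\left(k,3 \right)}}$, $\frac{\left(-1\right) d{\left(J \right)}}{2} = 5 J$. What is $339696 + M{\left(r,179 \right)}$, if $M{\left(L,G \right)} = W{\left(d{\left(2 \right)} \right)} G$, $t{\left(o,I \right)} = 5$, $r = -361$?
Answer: $\frac{5095261}{15} \approx 3.3968 \cdot 10^{5}$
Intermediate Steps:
$d{\left(J \right)} = - 10 J$ ($d{\left(J \right)} = - 2 \cdot 5 J = - 10 J$)
$W{\left(k \right)} = \frac{1}{5 + k}$ ($W{\left(k \right)} = \frac{1}{k + 5} = \frac{1}{5 + k}$)
$M{\left(L,G \right)} = - \frac{G}{15}$ ($M{\left(L,G \right)} = \frac{G}{5 - 20} = \frac{G}{-15} = - \frac{G}{15}$)
$339696 + M{\left(r,179 \right)} = 339696 - \frac{179}{15} = \frac{5095261}{15}$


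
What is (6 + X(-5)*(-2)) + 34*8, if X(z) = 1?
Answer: 276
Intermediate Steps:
(6 + X(-5)*(-2)) + 34*8 = (6 + 1*(-2)) + 34*8 = (6 - 2) + 272 = 4 + 272 = 276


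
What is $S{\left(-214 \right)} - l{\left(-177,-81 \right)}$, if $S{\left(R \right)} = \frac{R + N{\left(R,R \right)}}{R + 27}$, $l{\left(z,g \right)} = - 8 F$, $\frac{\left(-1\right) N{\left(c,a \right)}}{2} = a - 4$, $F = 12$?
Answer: $\frac{17730}{187} \approx 94.813$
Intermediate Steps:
$N{\left(c,a \right)} = 8 - 2 a$ ($N{\left(c,a \right)} = - 2 \left(a - 4\right) = - 2 \left(-4 + a\right) = 8 - 2 a$)
$l{\left(z,g \right)} = -96$ ($l{\left(z,g \right)} = \left(-8\right) 12 = -96$)
$S{\left(R \right)} = \frac{8 - R}{27 + R}$ ($S{\left(R \right)} = \frac{R - \left(-8 + 2 R\right)}{R + 27} = \frac{8 - R}{27 + R}$)
$S{\left(-214 \right)} - l{\left(-177,-81 \right)} = \frac{8 - -214}{27 - 214} - -96 = \frac{8 + 214}{-187} + 96 = \left(- \frac{1}{187}\right) 222 + 96 = - \frac{222}{187} + 96 = \frac{17730}{187}$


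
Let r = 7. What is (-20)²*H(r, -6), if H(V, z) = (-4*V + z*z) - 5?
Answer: 1200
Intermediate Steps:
H(V, z) = -5 + z² - 4*V (H(V, z) = (-4*V + z²) - 5 = (z² - 4*V) - 5 = -5 + z² - 4*V)
(-20)²*H(r, -6) = (-20)²*(-5 + (-6)² - 4*7) = 400*(-5 + 36 - 28) = 400*3 = 1200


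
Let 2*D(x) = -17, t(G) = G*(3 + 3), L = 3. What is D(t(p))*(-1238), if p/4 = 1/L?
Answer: 10523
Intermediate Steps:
p = 4/3 ≈ 1.3333
t(G) = 6*G (t(G) = G*6 = 6*G)
D(x) = -17/2 (D(x) = (½)*(-17) = -17/2)
D(t(p))*(-1238) = -17/2*(-1238) = 10523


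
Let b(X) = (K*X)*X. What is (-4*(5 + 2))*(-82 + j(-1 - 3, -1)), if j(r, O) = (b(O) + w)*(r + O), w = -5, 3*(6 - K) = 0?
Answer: 2436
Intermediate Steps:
K = 6 (K = 6 - 1/3*0 = 6 + 0 = 6)
b(X) = 6*X**2 (b(X) = (6*X)*X = 6*X**2)
j(r, O) = (-5 + 6*O**2)*(O + r) (j(r, O) = (6*O**2 - 5)*(r + O) = (-5 + 6*O**2)*(O + r))
(-4*(5 + 2))*(-82 + j(-1 - 3, -1)) = (-4*(5 + 2))*(-82 + (-5*(-1) - 5*(-1 - 3) + 6*(-1)**3 + 6*(-1 - 3)*(-1)**2)) = (-4*7)*(-82 + (5 - 5*(-4) + 6*(-1) + 6*(-4)*1)) = -28*(-82 + (5 + 20 - 6 - 24)) = -28*(-82 - 5) = -28*(-87) = 2436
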